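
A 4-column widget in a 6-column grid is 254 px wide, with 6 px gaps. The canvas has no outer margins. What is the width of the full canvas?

254 − 3·6 = 236; ÷4 gives c = 59 px.
Canvas = 6·59 + 5·6 = 354 + 30 = 384 px.

384 px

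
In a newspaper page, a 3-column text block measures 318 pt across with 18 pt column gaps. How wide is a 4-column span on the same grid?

3 columns + 2 column gaps: 3c + 2·18 = 318.
3c = 318 − 36 = 282, so c = 94 pt.
4-column span = 4·94 + 3·18 = 430 pt.

430 pt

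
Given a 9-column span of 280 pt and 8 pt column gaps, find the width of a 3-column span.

9 columns + 8 column gaps: 9c + 8·8 = 280.
9c = 280 − 64 = 216, so c = 24 pt.
3 columns plus 2 column gaps: 72 + 16 = 88 pt.

88 pt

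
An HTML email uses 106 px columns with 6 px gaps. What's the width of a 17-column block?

1898 px

17 columns plus 16 gaps: 1802 + 96 = 1898 px.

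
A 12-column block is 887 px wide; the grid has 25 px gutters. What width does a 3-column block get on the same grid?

203 px

Subtracting 11 gutters of 25 leaves 612 for 12 columns, so c = 51 px.
3-column span = 3·51 + 2·25 = 203 px.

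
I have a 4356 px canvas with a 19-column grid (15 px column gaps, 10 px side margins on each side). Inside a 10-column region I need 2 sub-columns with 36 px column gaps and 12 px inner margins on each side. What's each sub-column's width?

Inside the margins: 4356 − 20 = 4336 px.
19c + 18·15 = 4336 → 19c = 4066 → c = 214 px.
Span of 10: 10·214 + 9·15 = 2140 + 135 = 2275 px.
Inner content = 2275 − 2·12 = 2251 px.
2 columns + 1 column gap: 2d + 1·36 = 2251.
2d = 2251 − 36 = 2215, so d = 1107.5 px.

1107.5 px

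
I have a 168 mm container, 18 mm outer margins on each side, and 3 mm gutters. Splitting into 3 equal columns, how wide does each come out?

Content width = 168 − 2·18 = 132 mm.
Subtracting 2 gutters of 3 leaves 126 for 3 columns, so c = 42 mm.

42 mm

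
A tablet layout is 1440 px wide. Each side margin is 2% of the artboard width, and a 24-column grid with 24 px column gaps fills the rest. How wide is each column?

34.6 px

Margins: 2% × 1440 = 28.8 px each, so content = 1440 − 57.6 = 1382.4 px.
24c + 23·24 = 1382.4 → 24c = 830.4 → c = 34.6 px.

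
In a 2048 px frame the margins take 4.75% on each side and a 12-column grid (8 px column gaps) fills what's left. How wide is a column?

147.12 px

2048 × (1 − 2·4.75%) = 2048 × 90.5% = 1853.44 px for the columns.
Subtracting 11 column gaps of 8 leaves 1765.44 for 12 columns, so c = 147.12 px.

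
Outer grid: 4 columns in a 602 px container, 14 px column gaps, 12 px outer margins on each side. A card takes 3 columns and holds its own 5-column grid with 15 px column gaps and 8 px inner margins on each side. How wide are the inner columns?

70.8 px

Inside the margins: 602 − 24 = 578 px.
4 columns + 3 column gaps: 4c + 3·14 = 578.
4c = 578 − 42 = 536, so c = 134 px.
Span of 3: 3·134 + 2·14 = 402 + 28 = 430 px.
Inner content = 430 − 2·8 = 414 px.
414 − 4·15 = 354; ÷5 gives d = 70.8 px.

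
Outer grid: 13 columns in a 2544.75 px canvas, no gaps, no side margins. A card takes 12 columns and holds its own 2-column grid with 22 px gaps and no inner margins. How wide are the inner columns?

13c = 2544.75 → c = 195.75 px.
With no gaps, 12 columns span 12·195.75 = 2349 px.
2349 − 1·22 = 2327; ÷2 gives d = 1163.5 px.

1163.5 px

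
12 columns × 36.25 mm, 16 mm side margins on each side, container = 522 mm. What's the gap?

Subtract both margins: 522 − 2·16 = 490 mm.
12·36.25 + 11g = 490 → 11g = 55 → g = 5 mm.

5 mm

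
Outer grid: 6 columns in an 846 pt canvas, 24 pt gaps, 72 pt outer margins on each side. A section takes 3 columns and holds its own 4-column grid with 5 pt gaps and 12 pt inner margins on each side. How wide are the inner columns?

75 pt

Take off 144 pt of margins, leaving 702 pt.
6 columns + 5 gaps: 6c + 5·24 = 702.
6c = 702 − 120 = 582, so c = 97 pt.
3 columns plus 2 gaps: 291 + 48 = 339 pt.
Inner content = 339 − 2·12 = 315 pt.
4 columns + 3 gaps: 4d + 3·5 = 315.
4d = 315 − 15 = 300, so d = 75 pt.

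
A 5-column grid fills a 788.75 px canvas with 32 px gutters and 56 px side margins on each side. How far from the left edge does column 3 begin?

Inside the margins: 788.75 − 112 = 676.75 px.
Subtracting 4 gutters of 32 leaves 548.75 for 5 columns, so c = 109.75 px.
Each column+gutter stride is 141.75 px; 2 of them past the 56 px margin is 56 + 283.5 = 339.5 px.

339.5 px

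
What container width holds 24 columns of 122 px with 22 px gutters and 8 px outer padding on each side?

Adding margins, columns and gutters: 16 + 2928 + 506 = 3450 px.

3450 px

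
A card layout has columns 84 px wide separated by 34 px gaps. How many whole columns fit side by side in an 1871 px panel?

16 columns: 16·84 + 15·34 = 1854 px ≤ 1871.
17 columns: 1972 px > 1871. So 16.

16 columns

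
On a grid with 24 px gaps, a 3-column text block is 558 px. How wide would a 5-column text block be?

3 columns + 2 gaps: 3c + 2·24 = 558.
3c = 558 − 48 = 510, so c = 170 px.
5-column span = 5·170 + 4·24 = 946 px.

946 px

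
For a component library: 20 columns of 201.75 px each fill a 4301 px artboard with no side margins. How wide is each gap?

14 px

20 columns take 20·201.75 = 4035 px; remaining 266 splits into 19 gaps.
g = 266 / 19 = 14 px.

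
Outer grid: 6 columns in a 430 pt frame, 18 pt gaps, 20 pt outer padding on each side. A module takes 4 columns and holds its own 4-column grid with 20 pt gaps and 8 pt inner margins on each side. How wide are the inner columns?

Outer content = 430 − 2·20 = 390 pt.
6c + 5·18 = 390 → 6c = 300 → c = 50 pt.
Span of 4: 4·50 + 3·18 = 200 + 54 = 254 pt.
Inner content = 254 − 2·8 = 238 pt.
4 columns + 3 gaps: 4d + 3·20 = 238.
4d = 238 − 60 = 178, so d = 44.5 pt.

44.5 pt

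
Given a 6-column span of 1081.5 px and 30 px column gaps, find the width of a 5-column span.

896.25 px

Subtracting 5 column gaps of 30 leaves 931.5 for 6 columns, so c = 155.25 px.
5-column span = 5·155.25 + 4·30 = 896.25 px.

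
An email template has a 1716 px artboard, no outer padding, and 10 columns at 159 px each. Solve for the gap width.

14 px

Columns use 1590 px, leaving 126 px across 9 gaps = 14 px each.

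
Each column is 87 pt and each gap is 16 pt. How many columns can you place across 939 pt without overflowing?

9 columns

k columns need k·87 + (k−1)·16 = k·103 − 16.
k·103 − 16 ≤ 939 → k ≤ 955 / 103 ≈ 9.27, so k = 9.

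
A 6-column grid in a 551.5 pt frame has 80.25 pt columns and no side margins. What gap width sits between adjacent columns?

6·80.25 + 5g = 551.5 → 5g = 70 → g = 14 pt.

14 pt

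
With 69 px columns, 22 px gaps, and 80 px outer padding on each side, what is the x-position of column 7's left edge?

626 px

Each column+gutter stride is 91 px; 6 of them past the 80 px margin is 80 + 546 = 626 px.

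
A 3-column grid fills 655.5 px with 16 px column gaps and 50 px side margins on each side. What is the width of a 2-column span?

365 px

Subtract both margins: 655.5 − 2·50 = 555.5 px.
555.5 − 2·16 = 523.5; ÷3 gives c = 174.5 px.
Span of 2: 2·174.5 + 1·16 = 349 + 16 = 365 px.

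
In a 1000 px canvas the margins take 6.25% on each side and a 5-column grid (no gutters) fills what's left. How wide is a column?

1000 × (1 − 2·6.25%) = 1000 × 87.5% = 875 px for the columns.
875 / 5 = 175 px per column.

175 px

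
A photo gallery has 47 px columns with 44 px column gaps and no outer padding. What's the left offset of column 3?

No margin, so column 3 starts at 2·(column + gutter) = 2·91 = 182 px.

182 px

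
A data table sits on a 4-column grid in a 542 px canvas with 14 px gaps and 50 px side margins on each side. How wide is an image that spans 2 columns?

Subtract both margins: 542 − 2·50 = 442 px.
4 columns + 3 gaps: 4c + 3·14 = 442.
4c = 442 − 42 = 400, so c = 100 px.
2-column span = 2·100 + 1·14 = 214 px.

214 px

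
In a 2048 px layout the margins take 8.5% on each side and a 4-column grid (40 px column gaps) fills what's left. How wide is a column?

394.96 px

Each margin = 8.5% of 2048 = 174.08 px; content = 2048 − 2·174.08 = 1699.84 px.
4 columns + 3 column gaps: 4c + 3·40 = 1699.84.
4c = 1699.84 − 120 = 1579.84, so c = 394.96 px.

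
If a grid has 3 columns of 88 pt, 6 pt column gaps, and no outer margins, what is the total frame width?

Total width: 3·88 + 2·6 = 276 pt.

276 pt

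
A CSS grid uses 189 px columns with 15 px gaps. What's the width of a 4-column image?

4-column span = 4·189 + 3·15 = 801 px.

801 px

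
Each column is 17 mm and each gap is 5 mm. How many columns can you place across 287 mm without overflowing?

13 columns: 13·17 + 12·5 = 281 mm ≤ 287.
14 columns: 303 mm > 287. So 13.

13 columns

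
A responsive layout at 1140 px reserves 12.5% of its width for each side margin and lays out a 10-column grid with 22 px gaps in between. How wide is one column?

65.7 px

Margins: 12.5% × 1140 = 142.5 px each, so content = 1140 − 285 = 855 px.
10c + 9·22 = 855 → 10c = 657 → c = 65.7 px.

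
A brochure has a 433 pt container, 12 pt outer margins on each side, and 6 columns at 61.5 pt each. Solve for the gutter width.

Content width = 433 − 2·12 = 409 pt.
6·61.5 + 5g = 409 → 5g = 40 → g = 8 pt.

8 pt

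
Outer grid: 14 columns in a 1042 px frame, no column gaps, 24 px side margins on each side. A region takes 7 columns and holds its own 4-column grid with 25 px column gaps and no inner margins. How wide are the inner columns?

Inside the margins: 1042 − 48 = 994 px.
14c = 994 → c = 71 px.
With no column gaps, 7 columns span 7·71 = 497 px.
4d + 3·25 = 497 → 4d = 422 → d = 105.5 px.

105.5 px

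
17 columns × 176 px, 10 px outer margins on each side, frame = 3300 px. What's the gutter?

Subtract both margins: 3300 − 2·10 = 3280 px.
17 columns take 17·176 = 2992 px; remaining 288 splits into 16 gutters.
g = 288 / 16 = 18 px.

18 px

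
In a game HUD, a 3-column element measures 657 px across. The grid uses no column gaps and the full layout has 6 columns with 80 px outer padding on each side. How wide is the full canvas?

657 / 3 = 219 px per column.
Summing: 160 + 1314 = 1474 px.

1474 px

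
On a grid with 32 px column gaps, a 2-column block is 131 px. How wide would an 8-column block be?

2 columns + 1 column gap: 2c + 1·32 = 131.
2c = 131 − 32 = 99, so c = 49.5 px.
8 columns plus 7 column gaps: 396 + 224 = 620 px.

620 px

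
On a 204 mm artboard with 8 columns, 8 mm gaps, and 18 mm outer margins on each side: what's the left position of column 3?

Inside the margins: 204 − 36 = 168 mm.
Subtracting 7 gaps of 8 leaves 112 for 8 columns, so c = 14 mm.
Each column+gutter stride is 22 mm; 2 of them past the 18 mm margin is 18 + 44 = 62 mm.

62 mm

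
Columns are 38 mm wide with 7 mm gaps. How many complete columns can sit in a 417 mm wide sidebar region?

Each extra column adds 38 + 7 = 45 mm.
(417 + 7) / 45 = 9.42, so 9 columns fit.

9 columns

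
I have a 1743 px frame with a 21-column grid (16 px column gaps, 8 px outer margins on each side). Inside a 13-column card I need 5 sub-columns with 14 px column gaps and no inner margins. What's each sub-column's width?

201.4 px

Outer content = 1743 − 2·8 = 1727 px.
21 columns + 20 column gaps: 21c + 20·16 = 1727.
21c = 1727 − 320 = 1407, so c = 67 px.
13 columns plus 12 column gaps: 871 + 192 = 1063 px.
Subtracting 4 column gaps of 14 leaves 1007 for 5 columns, so d = 201.4 px.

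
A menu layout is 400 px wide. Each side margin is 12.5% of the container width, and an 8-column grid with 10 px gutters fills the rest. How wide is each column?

400 × (1 − 2·12.5%) = 400 × 75% = 300 px for the columns.
Subtracting 7 gutters of 10 leaves 230 for 8 columns, so c = 28.75 px.

28.75 px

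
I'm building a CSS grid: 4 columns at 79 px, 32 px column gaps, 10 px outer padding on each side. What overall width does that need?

432 px

Layout = 2·10 + 4·79 + 3·32 = 20 + 316 + 96 = 432 px.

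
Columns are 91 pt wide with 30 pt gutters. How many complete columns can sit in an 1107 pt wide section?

9 columns

k columns need k·91 + (k−1)·30 = k·121 − 30.
k·121 − 30 ≤ 1107 → k ≤ 1137 / 121 ≈ 9.40, so k = 9.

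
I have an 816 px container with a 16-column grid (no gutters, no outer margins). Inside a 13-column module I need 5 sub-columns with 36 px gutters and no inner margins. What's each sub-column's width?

103.8 px

With no gutters, each column is 816/16 = 51 px.
With no gutters, 13 columns span 13·51 = 663 px.
663 − 4·36 = 519; ÷5 gives d = 103.8 px.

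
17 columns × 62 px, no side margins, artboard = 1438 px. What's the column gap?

24 px

17·62 + 16g = 1438 → 16g = 384 → g = 24 px.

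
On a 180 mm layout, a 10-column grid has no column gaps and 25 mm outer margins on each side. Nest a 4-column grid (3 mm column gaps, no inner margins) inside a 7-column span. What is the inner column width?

Outer content = 180 − 2·25 = 130 mm.
10c = 130 → c = 13 mm.
7-column span = 7·13 = 91 mm.
91 − 3·3 = 82; ÷4 gives d = 20.5 mm.

20.5 mm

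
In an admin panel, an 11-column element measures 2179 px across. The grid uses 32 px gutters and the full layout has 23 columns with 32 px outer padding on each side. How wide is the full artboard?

2179 − 10·32 = 1859; ÷11 gives c = 169 px.
Total width: 2·32 + 23·169 + 22·32 = 4655 px.

4655 px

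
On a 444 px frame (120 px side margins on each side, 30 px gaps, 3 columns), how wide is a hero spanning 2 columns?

Inside the margins: 444 − 240 = 204 px.
204 − 2·30 = 144; ÷3 gives c = 48 px.
2 columns plus 1 gap: 96 + 30 = 126 px.

126 px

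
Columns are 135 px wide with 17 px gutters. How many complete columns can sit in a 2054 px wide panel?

13 columns

Each extra column adds 135 + 17 = 152 px.
(2054 + 17) / 152 = 13.62, so 13 columns fit.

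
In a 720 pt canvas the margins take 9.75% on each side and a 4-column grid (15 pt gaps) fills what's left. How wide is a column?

133.65 pt

Margins: 9.75% × 720 = 70.2 pt each, so content = 720 − 140.4 = 579.6 pt.
4c + 3·15 = 579.6 → 4c = 534.6 → c = 133.65 pt.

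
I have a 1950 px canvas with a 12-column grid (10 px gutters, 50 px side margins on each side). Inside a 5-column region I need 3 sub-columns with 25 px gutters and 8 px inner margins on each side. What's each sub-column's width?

233 px

Inside the margins: 1950 − 100 = 1850 px.
12c + 11·10 = 1850 → 12c = 1740 → c = 145 px.
Span of 5: 5·145 + 4·10 = 725 + 40 = 765 px.
Inner content = 765 − 2·8 = 749 px.
Subtracting 2 gutters of 25 leaves 699 for 3 columns, so d = 233 px.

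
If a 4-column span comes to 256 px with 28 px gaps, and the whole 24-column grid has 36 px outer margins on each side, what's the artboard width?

1748 px

Subtracting 3 gaps of 28 leaves 172 for 4 columns, so c = 43 px.
Adding margins, columns and gutters: 72 + 1032 + 644 = 1748 px.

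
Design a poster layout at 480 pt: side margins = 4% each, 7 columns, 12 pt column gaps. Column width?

52.8 pt

Margins: 4% × 480 = 19.2 pt each, so content = 480 − 38.4 = 441.6 pt.
Subtracting 6 column gaps of 12 leaves 369.6 for 7 columns, so c = 52.8 pt.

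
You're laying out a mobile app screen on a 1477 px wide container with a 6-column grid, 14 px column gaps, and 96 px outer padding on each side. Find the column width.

202.5 px

Content width = 1477 − 2·96 = 1285 px.
Subtracting 5 column gaps of 14 leaves 1215 for 6 columns, so c = 202.5 px.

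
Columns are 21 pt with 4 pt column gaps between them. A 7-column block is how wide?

7-column span = 7·21 + 6·4 = 171 pt.

171 pt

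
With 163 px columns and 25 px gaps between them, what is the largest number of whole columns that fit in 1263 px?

6 columns

Each extra column adds 163 + 25 = 188 px.
(1263 + 25) / 188 = 6.85, so 6 columns fit.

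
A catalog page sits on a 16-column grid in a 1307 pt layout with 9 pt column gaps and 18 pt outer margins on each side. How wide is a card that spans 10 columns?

791 pt

Subtract both margins: 1307 − 2·18 = 1271 pt.
1271 − 15·9 = 1136; ÷16 gives c = 71 pt.
Span of 10: 10·71 + 9·9 = 710 + 81 = 791 pt.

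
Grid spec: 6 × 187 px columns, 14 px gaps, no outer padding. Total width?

Summing: 1122 + 70 = 1192 px.

1192 px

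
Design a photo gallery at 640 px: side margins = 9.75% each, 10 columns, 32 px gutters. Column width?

22.72 px

640 × (1 − 2·9.75%) = 640 × 80.5% = 515.2 px for the columns.
515.2 − 9·32 = 227.2; ÷10 gives c = 22.72 px.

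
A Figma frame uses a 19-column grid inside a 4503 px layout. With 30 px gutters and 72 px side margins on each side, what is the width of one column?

201 px

Inside the margins: 4503 − 144 = 4359 px.
4359 − 18·30 = 3819; ÷19 gives c = 201 px.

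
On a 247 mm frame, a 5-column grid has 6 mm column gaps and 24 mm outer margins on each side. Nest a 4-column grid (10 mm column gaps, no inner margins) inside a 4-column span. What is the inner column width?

32 mm

Inside the margins: 247 − 48 = 199 mm.
199 − 4·6 = 175; ÷5 gives c = 35 mm.
4 columns plus 3 column gaps: 140 + 18 = 158 mm.
Subtracting 3 column gaps of 10 leaves 128 for 4 columns, so d = 32 mm.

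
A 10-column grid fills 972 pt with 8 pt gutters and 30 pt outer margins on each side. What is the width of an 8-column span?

Subtract both margins: 972 − 2·30 = 912 pt.
912 − 9·8 = 840; ÷10 gives c = 84 pt.
Span of 8: 8·84 + 7·8 = 672 + 56 = 728 pt.

728 pt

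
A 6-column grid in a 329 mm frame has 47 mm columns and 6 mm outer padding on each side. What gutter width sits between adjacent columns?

7 mm

Content width = 329 − 2·6 = 317 mm.
Columns use 282 mm, leaving 35 mm across 5 gutters = 7 mm each.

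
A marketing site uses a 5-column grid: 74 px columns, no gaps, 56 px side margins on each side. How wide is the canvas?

Total width: 2·56 + 5·74 = 482 px.

482 px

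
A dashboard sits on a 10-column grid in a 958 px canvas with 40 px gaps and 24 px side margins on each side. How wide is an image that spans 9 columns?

Inside the margins: 958 − 48 = 910 px.
910 − 9·40 = 550; ÷10 gives c = 55 px.
Span of 9: 9·55 + 8·40 = 495 + 320 = 815 px.

815 px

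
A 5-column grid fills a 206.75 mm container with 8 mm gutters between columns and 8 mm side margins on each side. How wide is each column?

31.75 mm

Content width = 206.75 − 2·8 = 190.75 mm.
5c + 4·8 = 190.75 → 5c = 158.75 → c = 31.75 mm.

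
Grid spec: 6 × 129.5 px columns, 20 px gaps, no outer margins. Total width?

Frame = 6·129.5 + 5·20 = 777 + 100 = 877 px.

877 px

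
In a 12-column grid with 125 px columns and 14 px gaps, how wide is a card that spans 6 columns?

820 px

6-column span = 6·125 + 5·14 = 820 px.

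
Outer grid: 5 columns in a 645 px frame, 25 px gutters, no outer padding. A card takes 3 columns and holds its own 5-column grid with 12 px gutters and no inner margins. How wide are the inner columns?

645 − 4·25 = 545; ÷5 gives c = 109 px.
3-column span = 3·109 + 2·25 = 377 px.
377 − 4·12 = 329; ÷5 gives d = 65.8 px.

65.8 px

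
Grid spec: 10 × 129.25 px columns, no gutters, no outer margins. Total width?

1292.5 px

Summing: 1292.5 = 1292.5 px.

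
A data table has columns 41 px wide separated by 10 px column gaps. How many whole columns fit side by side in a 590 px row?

Each extra column adds 41 + 10 = 51 px.
(590 + 10) / 51 = 11.76, so 11 columns fit.

11 columns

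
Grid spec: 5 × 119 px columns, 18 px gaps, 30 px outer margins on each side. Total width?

727 px

Total width: 2·30 + 5·119 + 4·18 = 727 px.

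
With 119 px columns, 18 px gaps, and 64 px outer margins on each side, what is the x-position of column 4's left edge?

475 px

Column 4 starts at margin + 3·(column + gutter) = 64 + 3·137 = 475 px.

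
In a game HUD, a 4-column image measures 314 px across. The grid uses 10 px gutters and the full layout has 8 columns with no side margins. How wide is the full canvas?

314 − 3·10 = 284; ÷4 gives c = 71 px.
Summing: 568 + 70 = 638 px.

638 px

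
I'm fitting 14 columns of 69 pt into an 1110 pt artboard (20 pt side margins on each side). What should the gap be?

8 pt

Inside the margins: 1110 − 40 = 1070 pt.
14·69 + 13g = 1070 → 13g = 104 → g = 8 pt.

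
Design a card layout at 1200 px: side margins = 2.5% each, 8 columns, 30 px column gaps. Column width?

116.25 px

1200 × (1 − 2·2.5%) = 1200 × 95% = 1140 px for the columns.
8 columns + 7 column gaps: 8c + 7·30 = 1140.
8c = 1140 − 210 = 930, so c = 116.25 px.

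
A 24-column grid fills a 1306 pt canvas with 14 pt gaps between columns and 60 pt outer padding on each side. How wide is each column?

36 pt

Inside the margins: 1306 − 120 = 1186 pt.
Subtracting 23 gaps of 14 leaves 864 for 24 columns, so c = 36 pt.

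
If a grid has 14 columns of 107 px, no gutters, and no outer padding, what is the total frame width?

Summing: 1498 = 1498 px.

1498 px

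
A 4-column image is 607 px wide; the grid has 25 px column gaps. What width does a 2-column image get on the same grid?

291 px

4 columns + 3 column gaps: 4c + 3·25 = 607.
4c = 607 − 75 = 532, so c = 133 px.
Span of 2: 2·133 + 1·25 = 266 + 25 = 291 px.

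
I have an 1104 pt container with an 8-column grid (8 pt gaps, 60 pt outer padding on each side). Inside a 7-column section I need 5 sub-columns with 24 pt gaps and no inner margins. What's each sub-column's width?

152.8 pt

Take off 120 pt of margins, leaving 984 pt.
Subtracting 7 gaps of 8 leaves 928 for 8 columns, so c = 116 pt.
7-column span = 7·116 + 6·8 = 860 pt.
5 columns + 4 gaps: 5d + 4·24 = 860.
5d = 860 − 96 = 764, so d = 152.8 pt.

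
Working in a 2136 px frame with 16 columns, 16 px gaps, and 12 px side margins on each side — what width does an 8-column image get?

1048 px

Subtract both margins: 2136 − 2·12 = 2112 px.
16c + 15·16 = 2112 → 16c = 1872 → c = 117 px.
8-column span = 8·117 + 7·16 = 1048 px.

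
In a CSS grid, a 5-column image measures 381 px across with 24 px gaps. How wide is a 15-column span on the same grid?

1191 px

5c + 4·24 = 381 → 5c = 285 → c = 57 px.
15-column span = 15·57 + 14·24 = 1191 px.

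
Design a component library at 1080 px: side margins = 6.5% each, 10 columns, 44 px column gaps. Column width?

54.36 px

Each margin = 6.5% of 1080 = 70.2 px; content = 1080 − 2·70.2 = 939.6 px.
10c + 9·44 = 939.6 → 10c = 543.6 → c = 54.36 px.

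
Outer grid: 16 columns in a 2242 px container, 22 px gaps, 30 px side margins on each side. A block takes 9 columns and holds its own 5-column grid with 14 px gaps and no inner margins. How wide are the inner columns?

232.35 px

Inside the margins: 2242 − 60 = 2182 px.
2182 − 15·22 = 1852; ÷16 gives c = 115.75 px.
9 columns plus 8 gaps: 1041.75 + 176 = 1217.75 px.
Subtracting 4 gaps of 14 leaves 1161.75 for 5 columns, so d = 232.35 px.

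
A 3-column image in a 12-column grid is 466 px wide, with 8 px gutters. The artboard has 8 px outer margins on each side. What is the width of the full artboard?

1904 px

466 − 2·8 = 450; ÷3 gives c = 150 px.
Adding margins, columns and gutters: 16 + 1800 + 88 = 1904 px.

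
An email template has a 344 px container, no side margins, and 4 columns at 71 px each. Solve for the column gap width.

20 px

4 columns take 4·71 = 284 px; remaining 60 splits into 3 column gaps.
g = 60 / 3 = 20 px.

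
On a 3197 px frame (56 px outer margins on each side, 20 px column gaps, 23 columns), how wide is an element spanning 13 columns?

Take off 112 px of margins, leaving 3085 px.
23 columns + 22 column gaps: 23c + 22·20 = 3085.
23c = 3085 − 440 = 2645, so c = 115 px.
Span of 13: 13·115 + 12·20 = 1495 + 240 = 1735 px.

1735 px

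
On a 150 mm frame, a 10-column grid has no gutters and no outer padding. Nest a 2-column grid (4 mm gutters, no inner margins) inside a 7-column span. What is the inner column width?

50.5 mm

150 / 10 = 15 mm per column.
7-column span = 7·15 = 105 mm.
2 columns + 1 gutter: 2d + 1·4 = 105.
2d = 105 − 4 = 101, so d = 50.5 mm.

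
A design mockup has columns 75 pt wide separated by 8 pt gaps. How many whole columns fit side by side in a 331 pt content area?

4 columns

k columns need k·75 + (k−1)·8 = k·83 − 8.
k·83 − 8 ≤ 331 → k ≤ 339 / 83 ≈ 4.08, so k = 4.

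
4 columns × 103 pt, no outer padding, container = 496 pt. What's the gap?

28 pt

Columns use 412 pt, leaving 84 pt across 3 gaps = 28 pt each.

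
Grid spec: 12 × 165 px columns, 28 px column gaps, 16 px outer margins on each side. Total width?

Layout = 2·16 + 12·165 + 11·28 = 32 + 1980 + 308 = 2320 px.

2320 px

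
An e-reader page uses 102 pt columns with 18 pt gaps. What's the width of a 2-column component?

2 columns plus 1 gap: 204 + 18 = 222 pt.

222 pt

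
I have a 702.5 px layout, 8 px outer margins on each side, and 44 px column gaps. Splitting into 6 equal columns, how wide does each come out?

77.75 px

Take off 16 px of margins, leaving 686.5 px.
Subtracting 5 column gaps of 44 leaves 466.5 for 6 columns, so c = 77.75 px.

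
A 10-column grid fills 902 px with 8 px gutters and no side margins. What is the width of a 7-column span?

10c + 9·8 = 902 → 10c = 830 → c = 83 px.
7 columns plus 6 gutters: 581 + 48 = 629 px.

629 px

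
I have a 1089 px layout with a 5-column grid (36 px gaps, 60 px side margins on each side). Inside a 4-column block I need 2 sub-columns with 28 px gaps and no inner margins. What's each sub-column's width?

Take off 120 px of margins, leaving 969 px.
969 − 4·36 = 825; ÷5 gives c = 165 px.
4-column span = 4·165 + 3·36 = 768 px.
2 columns + 1 gap: 2d + 1·28 = 768.
2d = 768 − 28 = 740, so d = 370 px.

370 px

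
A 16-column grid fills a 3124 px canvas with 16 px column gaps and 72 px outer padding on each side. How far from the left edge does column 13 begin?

Inside the margins: 3124 − 144 = 2980 px.
2980 − 15·16 = 2740; ÷16 gives c = 171.25 px.
Column 13 starts at margin + 12·(column + gutter) = 72 + 12·187.25 = 2319 px.

2319 px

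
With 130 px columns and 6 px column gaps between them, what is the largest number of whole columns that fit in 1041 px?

7 columns: 7·130 + 6·6 = 946 px ≤ 1041.
8 columns: 1082 px > 1041. So 7.

7 columns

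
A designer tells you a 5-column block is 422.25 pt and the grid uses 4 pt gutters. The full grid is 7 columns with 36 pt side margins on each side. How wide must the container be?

Subtracting 4 gutters of 4 leaves 406.25 for 5 columns, so c = 81.25 pt.
Total width: 2·36 + 7·81.25 + 6·4 = 664.75 pt.

664.75 pt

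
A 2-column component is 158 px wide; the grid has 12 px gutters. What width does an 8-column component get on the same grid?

2 columns + 1 gutter: 2c + 1·12 = 158.
2c = 158 − 12 = 146, so c = 73 px.
8-column span = 8·73 + 7·12 = 668 px.

668 px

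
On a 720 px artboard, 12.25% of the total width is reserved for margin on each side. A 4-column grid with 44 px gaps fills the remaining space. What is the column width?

720 × (1 − 2·12.25%) = 720 × 75.5% = 543.6 px for the columns.
543.6 − 3·44 = 411.6; ÷4 gives c = 102.9 px.

102.9 px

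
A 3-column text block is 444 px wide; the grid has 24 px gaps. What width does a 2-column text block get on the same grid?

444 − 2·24 = 396; ÷3 gives c = 132 px.
Span of 2: 2·132 + 1·24 = 264 + 24 = 288 px.

288 px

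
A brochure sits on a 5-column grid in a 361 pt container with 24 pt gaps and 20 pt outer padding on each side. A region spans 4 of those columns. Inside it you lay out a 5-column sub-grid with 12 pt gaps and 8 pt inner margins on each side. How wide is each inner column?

37.6 pt

Outer content = 361 − 2·20 = 321 pt.
5 columns + 4 gaps: 5c + 4·24 = 321.
5c = 321 − 96 = 225, so c = 45 pt.
4 columns plus 3 gaps: 180 + 72 = 252 pt.
Inner content = 252 − 2·8 = 236 pt.
Subtracting 4 gaps of 12 leaves 188 for 5 columns, so d = 37.6 pt.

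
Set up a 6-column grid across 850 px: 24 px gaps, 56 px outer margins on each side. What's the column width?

Subtract both margins: 850 − 2·56 = 738 px.
6c + 5·24 = 738 → 6c = 618 → c = 103 px.

103 px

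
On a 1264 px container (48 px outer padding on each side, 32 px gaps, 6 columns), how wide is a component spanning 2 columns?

368 px

Subtract both margins: 1264 − 2·48 = 1168 px.
Subtracting 5 gaps of 32 leaves 1008 for 6 columns, so c = 168 px.
2-column span = 2·168 + 1·32 = 368 px.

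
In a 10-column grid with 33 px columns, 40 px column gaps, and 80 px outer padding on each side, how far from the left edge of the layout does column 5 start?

Before column 5: the margin + 4 columns + 4 column gaps.
Offset = 80 + 4·(33 + 40) = 80 + 292 = 372 px.

372 px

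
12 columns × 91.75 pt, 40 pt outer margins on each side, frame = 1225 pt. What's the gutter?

Inside the margins: 1225 − 80 = 1145 pt.
12 columns take 12·91.75 = 1101 pt; remaining 44 splits into 11 gutters.
g = 44 / 11 = 4 pt.

4 pt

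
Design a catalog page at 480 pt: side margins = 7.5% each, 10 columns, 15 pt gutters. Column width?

480 × (1 − 2·7.5%) = 480 × 85% = 408 pt for the columns.
Subtracting 9 gutters of 15 leaves 273 for 10 columns, so c = 27.3 pt.

27.3 pt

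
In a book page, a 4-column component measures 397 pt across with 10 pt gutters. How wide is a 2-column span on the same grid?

Subtracting 3 gutters of 10 leaves 367 for 4 columns, so c = 91.75 pt.
Span of 2: 2·91.75 + 1·10 = 183.5 + 10 = 193.5 pt.

193.5 pt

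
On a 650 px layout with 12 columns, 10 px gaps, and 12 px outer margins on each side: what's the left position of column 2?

65 px

Inside the margins: 650 − 24 = 626 px.
Subtracting 11 gaps of 10 leaves 516 for 12 columns, so c = 43 px.
Before column 2: the margin + 1 column + 1 gap.
Offset = 12 + 1·(43 + 10) = 12 + 53 = 65 px.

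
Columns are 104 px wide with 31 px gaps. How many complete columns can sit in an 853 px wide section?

k columns need k·104 + (k−1)·31 = k·135 − 31.
k·135 − 31 ≤ 853 → k ≤ 884 / 135 ≈ 6.55, so k = 6.

6 columns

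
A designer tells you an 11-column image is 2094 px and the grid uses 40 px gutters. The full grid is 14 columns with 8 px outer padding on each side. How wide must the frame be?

2692 px

2094 − 10·40 = 1694; ÷11 gives c = 154 px.
Total width: 2·8 + 14·154 + 13·40 = 2692 px.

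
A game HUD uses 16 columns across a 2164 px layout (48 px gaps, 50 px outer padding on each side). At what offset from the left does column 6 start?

Take off 100 px of margins, leaving 2064 px.
16c + 15·48 = 2064 → 16c = 1344 → c = 84 px.
Column 6 starts at margin + 5·(column + gutter) = 50 + 5·132 = 710 px.

710 px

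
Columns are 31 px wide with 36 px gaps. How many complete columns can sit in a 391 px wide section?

6 columns

6 columns: 6·31 + 5·36 = 366 px ≤ 391.
7 columns: 433 px > 391. So 6.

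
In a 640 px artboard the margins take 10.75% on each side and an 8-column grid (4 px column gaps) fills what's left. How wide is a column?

59.3 px

640 × (1 − 2·10.75%) = 640 × 78.5% = 502.4 px for the columns.
8 columns + 7 column gaps: 8c + 7·4 = 502.4.
8c = 502.4 − 28 = 474.4, so c = 59.3 px.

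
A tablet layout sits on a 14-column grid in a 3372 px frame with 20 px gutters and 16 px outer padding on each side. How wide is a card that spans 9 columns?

2140 px

Inside the margins: 3372 − 32 = 3340 px.
14c + 13·20 = 3340 → 14c = 3080 → c = 220 px.
Span of 9: 9·220 + 8·20 = 1980 + 160 = 2140 px.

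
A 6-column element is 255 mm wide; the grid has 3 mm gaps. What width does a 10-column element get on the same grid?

427 mm

6 columns + 5 gaps: 6c + 5·3 = 255.
6c = 255 − 15 = 240, so c = 40 mm.
10 columns plus 9 gaps: 400 + 27 = 427 mm.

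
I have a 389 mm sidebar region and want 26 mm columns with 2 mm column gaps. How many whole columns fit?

13 columns

Each extra column adds 26 + 2 = 28 mm.
(389 + 2) / 28 = 13.96, so 13 columns fit.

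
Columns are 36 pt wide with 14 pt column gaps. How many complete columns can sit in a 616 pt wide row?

k columns need k·36 + (k−1)·14 = k·50 − 14.
k·50 − 14 ≤ 616 → k ≤ 630 / 50 ≈ 12.60, so k = 12.

12 columns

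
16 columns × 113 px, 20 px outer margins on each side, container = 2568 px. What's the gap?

48 px

Take off 40 px of margins, leaving 2528 px.
16·113 + 15g = 2528 → 15g = 720 → g = 48 px.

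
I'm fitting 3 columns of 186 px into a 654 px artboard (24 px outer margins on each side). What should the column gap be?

24 px

Content width = 654 − 2·24 = 606 px.
3·186 + 2g = 606 → 2g = 48 → g = 24 px.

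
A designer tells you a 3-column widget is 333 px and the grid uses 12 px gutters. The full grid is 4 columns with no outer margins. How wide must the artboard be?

3 columns + 2 gutters: 3c + 2·12 = 333.
3c = 333 − 24 = 309, so c = 103 px.
Summing: 412 + 36 = 448 px.

448 px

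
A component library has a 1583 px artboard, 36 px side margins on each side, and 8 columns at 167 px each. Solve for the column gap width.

25 px

Inside the margins: 1583 − 72 = 1511 px.
Columns use 1336 px, leaving 175 px across 7 column gaps = 25 px each.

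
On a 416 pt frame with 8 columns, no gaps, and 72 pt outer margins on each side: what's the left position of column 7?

Subtract both margins: 416 − 2·72 = 272 pt.
272 / 8 = 34 pt per column.
Before column 7: the margin + 6 columns + 6 gaps.
Offset = 72 + 6·(34 + 0) = 72 + 204 = 276 pt.

276 pt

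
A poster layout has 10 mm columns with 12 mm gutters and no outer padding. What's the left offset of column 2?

Before column 2: 1 column + 1 gutter.
Offset = 1·(10 + 12) = 1·22 = 22 mm.

22 mm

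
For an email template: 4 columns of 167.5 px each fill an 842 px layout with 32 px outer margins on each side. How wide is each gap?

36 px

Inside the margins: 842 − 64 = 778 px.
4 columns take 4·167.5 = 670 px; remaining 108 splits into 3 gaps.
g = 108 / 3 = 36 px.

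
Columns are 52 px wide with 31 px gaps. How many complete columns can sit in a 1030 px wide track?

Each extra column adds 52 + 31 = 83 px.
(1030 + 31) / 83 = 12.78, so 12 columns fit.

12 columns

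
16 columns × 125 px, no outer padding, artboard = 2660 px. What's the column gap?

16·125 + 15g = 2660 → 15g = 660 → g = 44 px.

44 px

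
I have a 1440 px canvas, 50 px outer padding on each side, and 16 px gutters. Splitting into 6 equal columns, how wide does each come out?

Subtract both margins: 1440 − 2·50 = 1340 px.
1340 − 5·16 = 1260; ÷6 gives c = 210 px.

210 px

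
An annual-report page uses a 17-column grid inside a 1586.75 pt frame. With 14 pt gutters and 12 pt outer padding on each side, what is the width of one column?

78.75 pt

Subtract both margins: 1586.75 − 2·12 = 1562.75 pt.
Subtracting 16 gutters of 14 leaves 1338.75 for 17 columns, so c = 78.75 pt.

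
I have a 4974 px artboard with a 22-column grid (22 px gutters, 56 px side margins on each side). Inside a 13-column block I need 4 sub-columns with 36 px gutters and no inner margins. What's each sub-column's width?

Outer content = 4974 − 2·56 = 4862 px.
22c + 21·22 = 4862 → 22c = 4400 → c = 200 px.
Span of 13: 13·200 + 12·22 = 2600 + 264 = 2864 px.
2864 − 3·36 = 2756; ÷4 gives d = 689 px.

689 px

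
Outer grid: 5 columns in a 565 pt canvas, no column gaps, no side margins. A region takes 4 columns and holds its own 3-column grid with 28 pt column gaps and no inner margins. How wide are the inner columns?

With no column gaps, each column is 565/5 = 113 pt.
4-column span = 4·113 = 452 pt.
3d + 2·28 = 452 → 3d = 396 → d = 132 pt.

132 pt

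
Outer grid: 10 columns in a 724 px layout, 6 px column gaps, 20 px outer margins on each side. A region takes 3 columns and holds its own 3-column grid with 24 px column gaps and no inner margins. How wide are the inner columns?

Inside the margins: 724 − 40 = 684 px.
Subtracting 9 column gaps of 6 leaves 630 for 10 columns, so c = 63 px.
Span of 3: 3·63 + 2·6 = 189 + 12 = 201 px.
3 columns + 2 column gaps: 3d + 2·24 = 201.
3d = 201 − 48 = 153, so d = 51 px.

51 px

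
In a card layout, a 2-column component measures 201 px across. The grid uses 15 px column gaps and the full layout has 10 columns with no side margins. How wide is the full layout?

1065 px

201 − 1·15 = 186; ÷2 gives c = 93 px.
Total width: 10·93 + 9·15 = 1065 px.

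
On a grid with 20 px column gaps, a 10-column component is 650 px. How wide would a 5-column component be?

10 columns + 9 column gaps: 10c + 9·20 = 650.
10c = 650 − 180 = 470, so c = 47 px.
5-column span = 5·47 + 4·20 = 315 px.

315 px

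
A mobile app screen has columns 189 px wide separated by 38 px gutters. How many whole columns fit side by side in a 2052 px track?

9 columns

9 columns: 9·189 + 8·38 = 2005 px ≤ 2052.
10 columns: 2232 px > 2052. So 9.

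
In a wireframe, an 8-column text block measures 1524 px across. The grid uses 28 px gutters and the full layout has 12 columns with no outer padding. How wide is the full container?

2300 px

Subtracting 7 gutters of 28 leaves 1328 for 8 columns, so c = 166 px.
Total width: 12·166 + 11·28 = 2300 px.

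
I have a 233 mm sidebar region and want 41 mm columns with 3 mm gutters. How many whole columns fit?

5 columns

5 columns: 5·41 + 4·3 = 217 mm ≤ 233.
6 columns: 261 mm > 233. So 5.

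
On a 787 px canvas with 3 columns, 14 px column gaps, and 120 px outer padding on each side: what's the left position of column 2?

Subtract both margins: 787 − 2·120 = 547 px.
547 − 2·14 = 519; ÷3 gives c = 173 px.
Each column+gutter stride is 187 px; 1 of them past the 120 px margin is 120 + 187 = 307 px.

307 px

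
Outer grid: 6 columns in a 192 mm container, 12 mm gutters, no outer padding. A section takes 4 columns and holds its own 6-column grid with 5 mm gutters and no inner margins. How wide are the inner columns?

16.5 mm

6 columns + 5 gutters: 6c + 5·12 = 192.
6c = 192 − 60 = 132, so c = 22 mm.
4 columns plus 3 gutters: 88 + 36 = 124 mm.
6d + 5·5 = 124 → 6d = 99 → d = 16.5 mm.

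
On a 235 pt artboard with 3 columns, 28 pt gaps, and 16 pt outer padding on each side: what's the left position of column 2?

Take off 32 pt of margins, leaving 203 pt.
203 − 2·28 = 147; ÷3 gives c = 49 pt.
Column 2 starts at margin + 1·(column + gutter) = 16 + 1·77 = 93 pt.

93 pt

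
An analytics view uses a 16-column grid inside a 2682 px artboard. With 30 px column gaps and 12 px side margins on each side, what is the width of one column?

Subtract both margins: 2682 − 2·12 = 2658 px.
16c + 15·30 = 2658 → 16c = 2208 → c = 138 px.

138 px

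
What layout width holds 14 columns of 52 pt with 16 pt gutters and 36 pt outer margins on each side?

1008 pt

Adding margins, columns and gutters: 72 + 728 + 208 = 1008 pt.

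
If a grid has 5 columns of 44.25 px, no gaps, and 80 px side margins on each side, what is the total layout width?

381.25 px

Layout = 2·80 + 5·44.25 = 160 + 221.25 = 381.25 px.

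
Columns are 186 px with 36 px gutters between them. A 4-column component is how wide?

852 px

4 columns plus 3 gutters: 744 + 108 = 852 px.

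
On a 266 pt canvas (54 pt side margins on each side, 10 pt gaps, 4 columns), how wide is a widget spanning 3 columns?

116 pt

Content width = 266 − 2·54 = 158 pt.
4c + 3·10 = 158 → 4c = 128 → c = 32 pt.
3 columns plus 2 gaps: 96 + 20 = 116 pt.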